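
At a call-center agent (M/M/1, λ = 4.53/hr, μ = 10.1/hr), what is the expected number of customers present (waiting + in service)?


ρ = λ/μ = 4.53/10.1 = 0.4485
L = ρ/(1−ρ) = 0.4485/(1 − 0.4485) = 0.4485/0.5515 = 0.8133

Final: 0.8133


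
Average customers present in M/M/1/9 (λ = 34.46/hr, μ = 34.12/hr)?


ρ = 34.46/34.12 = 1.0100
L = ρ[1 − (K+1)ρ^K + Kρ^(K+1)] / [(1−ρ)(1−ρ^(K+1))]
Numerator: 1.0100·(1 − 10·1.093343 + 9·1.104238) = 0.004759
Denominator: (-0.009965)·(-0.104238) = 0.001039
L = 0.004759/0.001039 = 4.5818

Final: 4.5818


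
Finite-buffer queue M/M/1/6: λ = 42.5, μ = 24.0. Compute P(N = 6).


ρ = λ/μ = 42.5/24.0 = 1.7708
P_K = (1−ρ)ρ^K/(1−ρ^(K+1)) = (-0.7708·30.836575)/(1 − 54.606434)
= -23.769860/-53.606434 = 0.443414

Final: 0.443414


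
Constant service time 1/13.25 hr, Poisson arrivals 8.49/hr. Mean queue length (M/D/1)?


ρ = 8.49/13.25 = 0.6408
M/D/1: Lq = ρ²/(2(1−ρ)) = 0.4106/(2·0.3592) = 0.57143

Final: 0.57143


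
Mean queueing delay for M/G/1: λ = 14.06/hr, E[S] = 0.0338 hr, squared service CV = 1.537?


ρ = λ·E[S] = 14.06·0.0338 = 0.4752
E[S²] = E[S]²(1+C_s²) = 0.0338²·(1+1.537) = 0.002898
Wq = λ·E[S²]/(2(1−ρ)) = 14.06·0.002898/(2·0.5248) = 0.03883 hr

Final: 0.03883 hr


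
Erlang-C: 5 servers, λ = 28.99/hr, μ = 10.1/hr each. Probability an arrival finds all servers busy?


a = λ/μ = 2.8703; ρ = a/5 = 0.5741
P₀ = 0.053849 (from M/M/c formula)
C(c,a) = [a^c/(c!(1−ρ))]·P₀ = [194.82030/(120·0.4259)]·0.053849
= 3.81157·0.053849 = 0.205249

Final: 0.205249


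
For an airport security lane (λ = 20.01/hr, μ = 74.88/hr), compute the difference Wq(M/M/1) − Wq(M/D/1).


ρ = 20.01/74.88 = 0.2672
Wq(M/M/1) = ρ/(μ−λ) = 0.2672/54.87 = 0.004870 hr
Wq(M/D/1) = ρ/(2(μ−λ)) = 0.002435 hr
Savings = 0.004870 − 0.002435 = 0.002435 hr

Final: 0.002435 hr


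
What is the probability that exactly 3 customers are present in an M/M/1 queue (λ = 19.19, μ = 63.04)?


ρ = 19.19/63.04 = 0.3044
P_n = (1−ρ)·ρ^n = (1 − 0.3044)·0.3044^3 = 0.6956·0.028208 = 0.019621

Final: 0.019621


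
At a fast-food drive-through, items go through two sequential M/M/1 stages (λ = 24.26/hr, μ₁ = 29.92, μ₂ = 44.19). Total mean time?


Each node sees arrival rate λ = 24.26/hr (tandem ⇒ throughput preserved).
W₁ = 1/(μ₁−λ) = 1/(29.92−24.26) = 0.17668 hr
W₂ = 1/(μ₂−λ) = 1/(44.19−24.26) = 0.05018 hr
W_total = W₁ + W₂ = 0.17668 + 0.05018 = 0.22685 hr

Final: 0.22685 hr


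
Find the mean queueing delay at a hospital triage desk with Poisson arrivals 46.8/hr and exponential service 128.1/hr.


ρ = 46.8/128.1 = 0.3653
Wq = ρ/(μ−λ) = 0.3653/(128.1 − 46.8) = 0.3653/81.30 = 0.004494 hr

Final: 0.004494 hr


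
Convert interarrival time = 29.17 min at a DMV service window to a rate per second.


λ = 1/(interarrival time) in consistent units.
1 second = 0.0166667 min, so λ = 0.0166667/29.17 = 0.0005714 per second

Final: 0.0005714 /sec


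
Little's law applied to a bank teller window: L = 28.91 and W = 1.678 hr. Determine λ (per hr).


λ = L/W = 28.91/1.678 = 17.2288 /hr

Final: 17.2288 /hr


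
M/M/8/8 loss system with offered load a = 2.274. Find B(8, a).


B(c,a) = (a^c/c!) / Σ_{k=0}^{c} a^k/k!
a^8/8! = 0.017734
Σ terms (k=0..8): 1.00000 + 2.27400 + 2.58554 + 1.95984 + 1.11417 + 0.50672 + 0.19205 + 0.06239 + 0.01773 = 9.712437
B = 0.017734/9.712437 = 0.001826

Final: 0.001826


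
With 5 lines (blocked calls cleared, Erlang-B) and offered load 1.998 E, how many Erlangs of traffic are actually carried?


B(5,1.998) = 0.036585 (Erlang-B)
Carried load = a(1 − B) = 1.998·(1 − 0.036585) = 1.998·0.963415 = 1.9249 E

Final: 1.9249 Erlangs


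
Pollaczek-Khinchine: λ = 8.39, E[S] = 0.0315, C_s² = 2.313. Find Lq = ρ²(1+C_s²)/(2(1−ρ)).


ρ = λ·E[S] = 8.39·0.0315 = 0.2643
Lq = ρ²(1+C_s²)/(2(1−ρ)) = 0.06985·(1+2.313)/(2·0.7357)
= 0.06985·3.3130/1.4714 = 0.15726

Final: 0.15726


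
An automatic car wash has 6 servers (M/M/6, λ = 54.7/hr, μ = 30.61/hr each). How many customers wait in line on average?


a = λ/μ = 1.7870; ρ = a/6 = 0.2978
P₀ = 0.167338
Lq = P₀·a^c·ρ / (c!·(1−ρ)²) = 0.167338·32.56447·0.2978/(720·0.49304)
= 0.004572

Final: 0.004572


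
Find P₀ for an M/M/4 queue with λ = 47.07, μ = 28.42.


a = λ/μ = 47.07/28.42 = 1.6562; ρ = a/c = 0.4141
Σ_{k=0}^{3} a^k/k! (terms k=0..3) = 1.00000 + 1.65623 + 1.37155 + 0.75720 = 4.78497
Tail: a^4/(4!(1−ρ)) = 7.52455/(24·0.5859) = 0.53507
P₀ = 1/(4.78497 + 0.53507) = 1/5.32005 = 0.187968

Final: 0.187968


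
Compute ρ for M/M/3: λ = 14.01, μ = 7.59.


ρ = λ/(cμ) = 14.01/(3·7.59) = 14.01/22.77 = 0.6153

Final: 0.6153


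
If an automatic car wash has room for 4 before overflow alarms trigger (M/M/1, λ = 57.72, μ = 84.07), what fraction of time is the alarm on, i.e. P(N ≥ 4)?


ρ = 57.72/84.07 = 0.6866
P(N ≥ n) = ρ^n = 0.6866^4 = 0.222198

Final: 0.222198


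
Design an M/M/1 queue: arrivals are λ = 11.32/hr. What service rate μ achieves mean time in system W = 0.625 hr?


W = 1/(μ−λ) ⇒ μ − λ = 1/W = 1/0.625 = 1.6000
μ = λ + 1/W = 11.32 + 1.6000 = 12.9200 per hr

Final: 12.9200 /hr


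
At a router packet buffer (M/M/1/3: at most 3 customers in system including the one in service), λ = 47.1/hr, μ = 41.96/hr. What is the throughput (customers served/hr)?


ρ = 1.1225; P_K = (1−ρ)ρ^3/(1−ρ^4) = 0.294850
λ_eff = λ(1 − P_K) = 47.1·(1 − 0.294850) = 47.1·0.705150 = 33.2126 /hr

Final: 33.2126 /hr


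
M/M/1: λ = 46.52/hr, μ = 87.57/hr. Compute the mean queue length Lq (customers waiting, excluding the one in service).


ρ = 46.52/87.57 = 0.5312
Lq = ρ²/(1−ρ) = 0.2822/0.4688 = 0.6020

Final: 0.6020


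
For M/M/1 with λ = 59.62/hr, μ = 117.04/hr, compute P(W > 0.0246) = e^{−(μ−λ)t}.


W ~ Exponential(μ−λ) for M/M/1.
μ − λ = 117.04 − 59.62 = 57.4200
P(W > t) = e^{−(μ−λ)t} = e^{−1.4125} = 0.243526

Final: 0.243526


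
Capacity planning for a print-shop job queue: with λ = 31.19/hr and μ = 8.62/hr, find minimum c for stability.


Stability requires cμ > λ ⇔ c > λ/μ.
λ/μ = 31.19/8.62 = 3.6183
Minimum integer c = ⌊3.6183⌋ + 1 = 4
Check: 4·8.62 = 34.48 > 31.19, while 3·8.62 = 25.86 ≤ 31.19

Final: 4 servers


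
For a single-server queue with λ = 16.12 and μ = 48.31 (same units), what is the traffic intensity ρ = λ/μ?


ρ = λ/μ = 16.12/48.31 = 0.3337

Final: 0.3337


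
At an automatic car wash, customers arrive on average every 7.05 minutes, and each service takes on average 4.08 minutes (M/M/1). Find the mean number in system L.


λ = 60/7.05 = 8.5106 /hr
μ = 60/4.08 = 14.7059 /hr
ρ = λ/μ = 8.5106/14.7059 = 0.5787
L = ρ/(1−ρ) = 0.5787/0.4213 = 1.3737

Final: 1.3737


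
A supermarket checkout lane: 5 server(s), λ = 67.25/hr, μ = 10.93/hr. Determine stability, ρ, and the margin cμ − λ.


Total capacity cμ = 5·10.93 = 54.65/hr
ρ = λ/(cμ) = 67.25/54.65 = 1.2306
Stable ⇔ ρ < 1: NO
Spare capacity = cμ − λ = 54.65 − 67.25 = -12.60/hr

Final: ρ = 1.2306; unstable; margin = -12.60/hr


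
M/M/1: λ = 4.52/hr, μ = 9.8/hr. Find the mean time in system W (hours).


W = 1/(μ−λ) = 1/(9.8 − 4.52) = 1/5.28 = 0.1894 hr

Final: 0.1894 hr


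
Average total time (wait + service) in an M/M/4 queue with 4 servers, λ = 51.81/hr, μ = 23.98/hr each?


a = 2.1606; ρ = 0.5401; P₀ = 0.109292
Lq = P₀·a^c·ρ/(c!(1−ρ)²) = 0.25345
Wq = Lq/λ = 0.25345/51.81 = 0.004892 hr
W = Wq + 1/μ = 0.004892 + 0.04170 = 0.04659 hr

Final: 0.04659 hr


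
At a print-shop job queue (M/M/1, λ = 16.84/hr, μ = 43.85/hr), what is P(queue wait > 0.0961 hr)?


ρ = 16.84/43.85 = 0.3840
P(Wq > t) = ρ·e^{−(μ−λ)t} = 0.3840·e^{−2.5957}
= 0.3840·0.074597 = 0.028648

Final: 0.028648


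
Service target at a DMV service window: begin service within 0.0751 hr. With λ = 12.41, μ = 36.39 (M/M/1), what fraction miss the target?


ρ = 12.41/36.39 = 0.3410
P(Wq > t) = ρ·e^{−(μ−λ)t} = 0.3410·e^{−1.8009}
= 0.3410·0.165151 = 0.056321

Final: 0.056321


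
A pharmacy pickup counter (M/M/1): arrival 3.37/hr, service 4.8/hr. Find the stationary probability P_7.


ρ = 3.37/4.8 = 0.7021
P_n = (1−ρ)·ρ^n = (1 − 0.7021)·0.7021^7 = 0.2979·0.084085 = 0.025050

Final: 0.025050


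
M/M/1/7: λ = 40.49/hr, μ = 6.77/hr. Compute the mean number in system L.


ρ = 40.49/6.77 = 5.9808
L = ρ[1 − (K+1)ρ^K + Kρ^(K+1)] / [(1−ρ)(1−ρ^(K+1))]
Numerator: 5.9808·(1 − 8·273724.553855 + 7·1637091.164786) = 55441053.447639
Denominator: (-4.9808)·(-1637090.164786) = 8154014.823721
L = 55441053.447639/8154014.823721 = 6.7992

Final: 6.7992


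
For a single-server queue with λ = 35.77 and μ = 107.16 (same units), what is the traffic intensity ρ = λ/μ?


ρ = λ/μ = 35.77/107.16 = 0.3338

Final: 0.3338


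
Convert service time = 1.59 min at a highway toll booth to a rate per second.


μ = 1/(service time) in consistent units.
1 second = 0.0166667 min, so μ = 0.0166667/1.59 = 0.01048 per second

Final: 0.01048 /sec


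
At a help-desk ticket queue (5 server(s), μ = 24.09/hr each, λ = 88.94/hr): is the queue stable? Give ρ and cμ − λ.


Total capacity cμ = 5·24.09 = 120.45/hr
ρ = λ/(cμ) = 88.94/120.45 = 0.7384
Stable ⇔ ρ < 1: YES
Spare capacity = cμ − λ = 120.45 − 88.94 = 31.51/hr

Final: ρ = 0.7384; stable; margin = 31.51/hr


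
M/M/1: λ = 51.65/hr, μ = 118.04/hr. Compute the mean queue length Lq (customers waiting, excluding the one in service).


ρ = 51.65/118.04 = 0.4376
Lq = ρ²/(1−ρ) = 0.1915/0.5624 = 0.3404

Final: 0.3404


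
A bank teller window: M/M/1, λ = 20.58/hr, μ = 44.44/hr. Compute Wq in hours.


ρ = 20.58/44.44 = 0.4631
Wq = ρ/(μ−λ) = 0.4631/(44.44 − 20.58) = 0.4631/23.86 = 0.01941 hr

Final: 0.01941 hr


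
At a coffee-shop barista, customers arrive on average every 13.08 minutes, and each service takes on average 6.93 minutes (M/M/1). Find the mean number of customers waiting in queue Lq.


λ = 60/13.08 = 4.5872 /hr
μ = 60/6.93 = 8.6580 /hr
ρ = λ/μ = 4.5872/8.6580 = 0.5298
Lq = ρ²/(1−ρ) = 0.2807/0.4702 = 0.5970

Final: 0.5970


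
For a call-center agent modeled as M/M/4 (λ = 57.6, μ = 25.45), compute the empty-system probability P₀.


a = λ/μ = 57.6/25.45 = 2.2633; ρ = a/c = 0.5658
Σ_{k=0}^{3} a^k/k! (terms k=0..3) = 1.00000 + 2.26326 + 2.56118 + 1.93220 = 7.75664
Tail: a^4/(4!(1−ρ)) = 26.23849/(24·0.4342) = 2.51798
P₀ = 1/(7.75664 + 2.51798) = 1/10.27463 = 0.097327

Final: 0.097327


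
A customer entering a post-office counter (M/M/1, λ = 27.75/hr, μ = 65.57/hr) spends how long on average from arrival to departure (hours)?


W = 1/(μ−λ) = 1/(65.57 − 27.75) = 1/37.82 = 0.02644 hr

Final: 0.02644 hr


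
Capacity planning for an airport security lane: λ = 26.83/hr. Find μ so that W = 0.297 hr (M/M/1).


W = 1/(μ−λ) ⇒ μ − λ = 1/W = 1/0.297 = 3.3670
μ = λ + 1/W = 26.83 + 3.3670 = 30.1970 per hr

Final: 30.1970 /hr


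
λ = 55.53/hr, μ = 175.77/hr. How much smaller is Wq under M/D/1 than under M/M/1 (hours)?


ρ = 55.53/175.77 = 0.3159
Wq(M/M/1) = ρ/(μ−λ) = 0.3159/120.24 = 0.002627 hr
Wq(M/D/1) = ρ/(2(μ−λ)) = 0.001314 hr
Savings = 0.002627 − 0.001314 = 0.001314 hr

Final: 0.001314 hr


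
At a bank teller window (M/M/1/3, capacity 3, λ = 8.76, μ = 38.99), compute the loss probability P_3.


ρ = λ/μ = 8.76/38.99 = 0.2247
P_K = (1−ρ)ρ^K/(1−ρ^(K+1)) = (0.7753·0.011341)/(1 − 0.002548)
= 0.008793/0.997452 = 0.008815

Final: 0.008815


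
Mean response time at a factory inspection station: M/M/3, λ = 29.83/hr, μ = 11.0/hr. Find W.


a = 2.7118; ρ = 0.9039; P₀ = 0.023815
Lq = P₀·a^c·ρ/(c!(1−ρ)²) = 7.75422
Wq = Lq/λ = 7.75422/29.83 = 0.25995 hr
W = Wq + 1/μ = 0.25995 + 0.09091 = 0.35086 hr

Final: 0.35086 hr


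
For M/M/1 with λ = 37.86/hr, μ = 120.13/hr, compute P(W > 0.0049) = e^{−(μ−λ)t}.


W ~ Exponential(μ−λ) for M/M/1.
μ − λ = 120.13 − 37.86 = 82.2700
P(W > t) = e^{−(μ−λ)t} = e^{−0.4031} = 0.668230

Final: 0.668230


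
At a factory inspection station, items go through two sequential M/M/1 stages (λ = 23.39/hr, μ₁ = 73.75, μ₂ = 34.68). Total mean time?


Each node sees arrival rate λ = 23.39/hr (tandem ⇒ throughput preserved).
W₁ = 1/(μ₁−λ) = 1/(73.75−23.39) = 0.01986 hr
W₂ = 1/(μ₂−λ) = 1/(34.68−23.39) = 0.08857 hr
W_total = W₁ + W₂ = 0.01986 + 0.08857 = 0.10843 hr

Final: 0.10843 hr


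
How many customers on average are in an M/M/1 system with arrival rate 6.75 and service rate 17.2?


ρ = λ/μ = 6.75/17.2 = 0.3924
L = ρ/(1−ρ) = 0.3924/(1 − 0.3924) = 0.3924/0.6076 = 0.6459

Final: 0.6459


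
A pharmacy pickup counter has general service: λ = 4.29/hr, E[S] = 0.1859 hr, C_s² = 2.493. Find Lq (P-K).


ρ = λ·E[S] = 4.29·0.1859 = 0.7975
Lq = ρ²(1+C_s²)/(2(1−ρ)) = 0.6360·(1+2.493)/(2·0.2025)
= 0.6360·3.4930/0.4050 = 5.48581

Final: 5.48581


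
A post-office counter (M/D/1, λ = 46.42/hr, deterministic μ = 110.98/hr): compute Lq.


ρ = 46.42/110.98 = 0.4183
M/D/1: Lq = ρ²/(2(1−ρ)) = 0.1750/(2·0.5817) = 0.15037

Final: 0.15037


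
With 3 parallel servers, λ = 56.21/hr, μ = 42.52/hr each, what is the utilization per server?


ρ = λ/(cμ) = 56.21/(3·42.52) = 56.21/127.56 = 0.4407

Final: 0.4407


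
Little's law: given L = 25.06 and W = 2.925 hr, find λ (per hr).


λ = L/W = 25.06/2.925 = 8.5675 /hr

Final: 8.5675 /hr


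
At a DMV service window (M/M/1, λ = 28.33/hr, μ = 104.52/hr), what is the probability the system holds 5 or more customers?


ρ = 28.33/104.52 = 0.2710
P(N ≥ n) = ρ^n = 0.2710^5 = 0.001463

Final: 0.001463


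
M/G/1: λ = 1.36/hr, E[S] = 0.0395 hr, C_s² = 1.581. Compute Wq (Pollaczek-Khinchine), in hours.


ρ = λ·E[S] = 1.36·0.0395 = 0.05372
E[S²] = E[S]²(1+C_s²) = 0.0395²·(1+1.581) = 0.004027
Wq = λ·E[S²]/(2(1−ρ)) = 1.36·0.004027/(2·0.9463) = 0.002894 hr

Final: 0.002894 hr


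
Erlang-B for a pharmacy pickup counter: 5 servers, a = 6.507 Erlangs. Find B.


B(c,a) = (a^c/c!) / Σ_{k=0}^{c} a^k/k!
a^5/5! = 97.212651
Σ terms (k=0..5): 1.00000 + 6.50700 + 21.17052 + 45.91887 + 74.69852 + 97.21265 = 246.507561
B = 97.212651/246.507561 = 0.394360

Final: 0.394360


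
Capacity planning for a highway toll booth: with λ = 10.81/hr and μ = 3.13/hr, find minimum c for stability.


Stability requires cμ > λ ⇔ c > λ/μ.
λ/μ = 10.81/3.13 = 3.4537
Minimum integer c = ⌊3.4537⌋ + 1 = 4
Check: 4·3.13 = 12.52 > 10.81, while 3·3.13 = 9.39 ≤ 10.81

Final: 4 servers


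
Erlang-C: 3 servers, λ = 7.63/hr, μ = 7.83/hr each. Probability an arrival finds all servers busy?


a = λ/μ = 0.9745; ρ = a/3 = 0.3248
P₀ = 0.373462 (from M/M/c formula)
C(c,a) = [a^c/(c!(1−ρ))]·P₀ = [0.92531/(6·0.6752)]·0.373462
= 0.22841·0.373462 = 0.085303

Final: 0.085303


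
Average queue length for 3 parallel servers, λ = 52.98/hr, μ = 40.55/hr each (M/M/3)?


a = λ/μ = 1.3065; ρ = a/3 = 0.4355
P₀ = 0.261879
Lq = P₀·a^c·ρ / (c!·(1−ρ)²) = 0.261879·2.23030·0.4355/(6·0.31865)
= 0.13305

Final: 0.13305


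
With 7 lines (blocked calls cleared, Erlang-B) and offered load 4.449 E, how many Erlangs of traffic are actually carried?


B(7,4.449) = 0.087216 (Erlang-B)
Carried load = a(1 − B) = 4.449·(1 − 0.087216) = 4.449·0.912784 = 4.0610 E

Final: 4.0610 Erlangs


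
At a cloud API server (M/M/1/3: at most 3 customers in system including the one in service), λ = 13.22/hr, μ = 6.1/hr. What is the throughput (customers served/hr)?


ρ = 2.1672; P_K = (1−ρ)ρ^3/(1−ρ^4) = 0.564151
λ_eff = λ(1 − P_K) = 13.22·(1 − 0.564151) = 13.22·0.435849 = 5.7619 /hr

Final: 5.7619 /hr


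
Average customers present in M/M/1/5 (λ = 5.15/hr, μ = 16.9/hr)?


ρ = 5.15/16.9 = 0.3047
L = ρ[1 − (K+1)ρ^K + Kρ^(K+1)] / [(1−ρ)(1−ρ^(K+1))]
Numerator: 0.3047·(1 − 6·0.002628 + 5·0.0008008) = 0.301149
Denominator: (0.6953)·(0.999199) = 0.694710
L = 0.301149/0.694710 = 0.4335

Final: 0.4335


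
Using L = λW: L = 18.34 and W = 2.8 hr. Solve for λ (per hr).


λ = L/W = 18.34/2.8 = 6.5500 /hr

Final: 6.5500 /hr


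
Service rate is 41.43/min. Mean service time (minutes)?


Mean service time = 1/μ = 1/41.43 minute = 0.02414 minute
In minutes: 0.02414 × 1 = 0.02414 min

Final: 0.02414 min


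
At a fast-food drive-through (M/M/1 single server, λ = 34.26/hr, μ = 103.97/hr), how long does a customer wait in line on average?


ρ = 34.26/103.97 = 0.3295
Wq = ρ/(μ−λ) = 0.3295/(103.97 − 34.26) = 0.3295/69.71 = 0.004727 hr

Final: 0.004727 hr


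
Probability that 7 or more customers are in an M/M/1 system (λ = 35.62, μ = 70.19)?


ρ = 35.62/70.19 = 0.5075
P(N ≥ n) = ρ^n = 0.5075^7 = 0.008668

Final: 0.008668


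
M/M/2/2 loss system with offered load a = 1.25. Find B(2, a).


B(c,a) = (a^c/c!) / Σ_{k=0}^{c} a^k/k!
a^2/2! = 0.781250
Σ terms (k=0..2): 1.00000 + 1.25000 + 0.78125 = 3.031250
B = 0.781250/3.031250 = 0.257732

Final: 0.257732


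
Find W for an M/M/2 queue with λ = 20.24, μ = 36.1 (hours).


a = 0.5607; ρ = 0.2803; P₀ = 0.562094
Lq = P₀·a^c·ρ/(c!(1−ρ)²) = 0.04782
Wq = Lq/λ = 0.04782/20.24 = 0.002363 hr
W = Wq + 1/μ = 0.002363 + 0.02770 = 0.03006 hr

Final: 0.03006 hr


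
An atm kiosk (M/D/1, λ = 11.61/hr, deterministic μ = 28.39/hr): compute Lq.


ρ = 11.61/28.39 = 0.4089
M/D/1: Lq = ρ²/(2(1−ρ)) = 0.1672/(2·0.5911) = 0.14147

Final: 0.14147


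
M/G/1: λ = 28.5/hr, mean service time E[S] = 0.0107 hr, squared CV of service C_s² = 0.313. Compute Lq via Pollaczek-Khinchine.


ρ = λ·E[S] = 28.5·0.0107 = 0.3049
Lq = ρ²(1+C_s²)/(2(1−ρ)) = 0.09299·(1+0.313)/(2·0.6950)
= 0.09299·1.3130/1.3901 = 0.08784

Final: 0.08784


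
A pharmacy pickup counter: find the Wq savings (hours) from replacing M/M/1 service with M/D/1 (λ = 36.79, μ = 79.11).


ρ = 36.79/79.11 = 0.4650
Wq(M/M/1) = ρ/(μ−λ) = 0.4650/42.32 = 0.01099 hr
Wq(M/D/1) = ρ/(2(μ−λ)) = 0.005494 hr
Savings = 0.01099 − 0.005494 = 0.005494 hr

Final: 0.005494 hr


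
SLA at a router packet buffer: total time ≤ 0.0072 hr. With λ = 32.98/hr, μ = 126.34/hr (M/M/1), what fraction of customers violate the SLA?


W ~ Exponential(μ−λ) for M/M/1.
μ − λ = 126.34 − 32.98 = 93.3600
P(W > t) = e^{−(μ−λ)t} = e^{−0.6722} = 0.510588

Final: 0.510588


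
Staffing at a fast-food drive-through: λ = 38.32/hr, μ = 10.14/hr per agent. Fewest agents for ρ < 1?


Stability requires cμ > λ ⇔ c > λ/μ.
λ/μ = 38.32/10.14 = 3.7791
Minimum integer c = ⌊3.7791⌋ + 1 = 4
Check: 4·10.14 = 40.56 > 38.32, while 3·10.14 = 30.42 ≤ 38.32

Final: 4 servers


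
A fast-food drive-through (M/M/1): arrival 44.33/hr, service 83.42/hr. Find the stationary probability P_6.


ρ = 44.33/83.42 = 0.5314
P_n = (1−ρ)·ρ^n = (1 − 0.5314)·0.5314^6 = 0.4686·0.022520 = 0.010553

Final: 0.010553


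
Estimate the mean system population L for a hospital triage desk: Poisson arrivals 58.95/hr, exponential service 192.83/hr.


ρ = λ/μ = 58.95/192.83 = 0.3057
L = ρ/(1−ρ) = 0.3057/(1 − 0.3057) = 0.3057/0.6943 = 0.4403

Final: 0.4403


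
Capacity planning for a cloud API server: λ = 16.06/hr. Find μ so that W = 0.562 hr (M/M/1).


W = 1/(μ−λ) ⇒ μ − λ = 1/W = 1/0.562 = 1.7794
μ = λ + 1/W = 16.06 + 1.7794 = 17.8394 per hr

Final: 17.8394 /hr


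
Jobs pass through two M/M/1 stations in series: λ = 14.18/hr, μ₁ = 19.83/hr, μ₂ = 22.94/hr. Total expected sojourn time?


Each node sees arrival rate λ = 14.18/hr (tandem ⇒ throughput preserved).
W₁ = 1/(μ₁−λ) = 1/(19.83−14.18) = 0.17699 hr
W₂ = 1/(μ₂−λ) = 1/(22.94−14.18) = 0.11416 hr
W_total = W₁ + W₂ = 0.17699 + 0.11416 = 0.29115 hr

Final: 0.29115 hr


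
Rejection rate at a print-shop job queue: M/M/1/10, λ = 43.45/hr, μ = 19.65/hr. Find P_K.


ρ = λ/μ = 43.45/19.65 = 2.2112
P_K = (1−ρ)ρ^K/(1−ρ^(K+1)) = (-1.2112·2794.295046)/(1 − 6178.733829)
= -3384.438783/-6177.733829 = 0.547845

Final: 0.547845


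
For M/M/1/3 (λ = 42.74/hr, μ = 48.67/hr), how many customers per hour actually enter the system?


ρ = 0.8782; P_K = (1−ρ)ρ^3/(1−ρ^4) = 0.203577
λ_eff = λ(1 − P_K) = 42.74·(1 − 0.203577) = 42.74·0.796423 = 34.0391 /hr

Final: 34.0391 /hr


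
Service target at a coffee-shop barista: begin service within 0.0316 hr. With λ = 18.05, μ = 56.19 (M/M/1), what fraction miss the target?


ρ = 18.05/56.19 = 0.3212
P(Wq > t) = ρ·e^{−(μ−λ)t} = 0.3212·e^{−1.2052}
= 0.3212·0.299625 = 0.096249

Final: 0.096249


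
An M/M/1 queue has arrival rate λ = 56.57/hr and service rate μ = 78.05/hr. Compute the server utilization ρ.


ρ = λ/μ = 56.57/78.05 = 0.7248

Final: 0.7248


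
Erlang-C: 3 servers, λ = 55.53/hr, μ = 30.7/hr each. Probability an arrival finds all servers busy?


a = λ/μ = 1.8088; ρ = a/3 = 0.6029
P₀ = 0.144328 (from M/M/c formula)
C(c,a) = [a^c/(c!(1−ρ))]·P₀ = [5.91790/(6·0.3971)]·0.144328
= 2.48400·0.144328 = 0.358511

Final: 0.358511


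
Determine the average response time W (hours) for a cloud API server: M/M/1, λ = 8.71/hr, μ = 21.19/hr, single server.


W = 1/(μ−λ) = 1/(21.19 − 8.71) = 1/12.48 = 0.08013 hr

Final: 0.08013 hr


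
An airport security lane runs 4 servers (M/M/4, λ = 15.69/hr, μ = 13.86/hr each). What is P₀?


a = λ/μ = 15.69/13.86 = 1.1320; ρ = a/c = 0.2830
Σ_{k=0}^{3} a^k/k! (terms k=0..3) = 1.00000 + 1.13203 + 0.64075 + 0.24178 = 3.01457
Tail: a^4/(4!(1−ρ)) = 1.64225/(24·0.7170) = 0.09544
P₀ = 1/(3.01457 + 0.09544) = 1/3.11001 = 0.321543

Final: 0.321543


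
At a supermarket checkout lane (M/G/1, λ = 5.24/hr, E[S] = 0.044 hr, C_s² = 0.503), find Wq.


ρ = λ·E[S] = 5.24·0.044 = 0.2306
E[S²] = E[S]²(1+C_s²) = 0.044²·(1+0.503) = 0.002910
Wq = λ·E[S²]/(2(1−ρ)) = 5.24·0.002910/(2·0.7694) = 0.009908 hr

Final: 0.009908 hr


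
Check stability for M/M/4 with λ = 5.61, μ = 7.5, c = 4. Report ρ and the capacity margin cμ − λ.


Total capacity cμ = 4·7.5 = 30.00/hr
ρ = λ/(cμ) = 5.61/30.00 = 0.1870
Stable ⇔ ρ < 1: YES
Spare capacity = cμ − λ = 30.00 − 5.61 = 24.39/hr

Final: ρ = 0.1870; stable; margin = 24.39/hr


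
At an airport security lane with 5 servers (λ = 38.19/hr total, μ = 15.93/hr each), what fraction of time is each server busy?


ρ = λ/(cμ) = 38.19/(5·15.93) = 38.19/79.65 = 0.4795

Final: 0.4795


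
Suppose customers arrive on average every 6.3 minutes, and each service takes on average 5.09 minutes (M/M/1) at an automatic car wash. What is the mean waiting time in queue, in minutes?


λ = 60/6.3 = 9.5238 /hr
μ = 60/5.09 = 11.7878 /hr
ρ = λ/μ = 9.5238/11.7878 = 0.8079
Wq = ρ/(μ−λ) = 0.8079/(11.7878−9.5238) = 0.35686 hr
In minutes: 0.35686·60 = 21.412 min

Final: 21.412 min


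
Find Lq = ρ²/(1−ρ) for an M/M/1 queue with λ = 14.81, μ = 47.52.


ρ = 14.81/47.52 = 0.3117
Lq = ρ²/(1−ρ) = 0.09713/0.6883 = 0.1411

Final: 0.1411


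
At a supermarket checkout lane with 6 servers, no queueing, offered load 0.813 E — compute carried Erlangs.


B(6,0.813) = 0.0001779 (Erlang-B)
Carried load = a(1 − B) = 0.813·(1 − 0.0001779) = 0.813·0.999822 = 0.8129 E

Final: 0.8129 Erlangs


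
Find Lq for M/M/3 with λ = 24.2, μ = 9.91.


a = λ/μ = 2.4420; ρ = a/3 = 0.8140
P₀ = 0.051357
Lq = P₀·a^c·ρ / (c!·(1−ρ)²) = 0.051357·14.56214·0.8140/(6·0.03460)
= 2.93246

Final: 2.93246


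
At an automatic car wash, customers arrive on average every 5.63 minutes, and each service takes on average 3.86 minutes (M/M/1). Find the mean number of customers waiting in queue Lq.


λ = 60/5.63 = 10.6572 /hr
μ = 60/3.86 = 15.5440 /hr
ρ = λ/μ = 10.6572/15.5440 = 0.6856
Lq = ρ²/(1−ρ) = 0.4701/0.3144 = 1.4952

Final: 1.4952


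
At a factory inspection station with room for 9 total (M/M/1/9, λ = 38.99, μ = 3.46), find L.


ρ = 38.99/3.46 = 11.2688
L = ρ[1 − (K+1)ρ^K + Kρ^(K+1)] / [(1−ρ)(1−ρ^(K+1))]
Numerator: 11.2688·(1 − 10·2930179512.969928 + 9·33019566245.866333) = 3018618207881.205566
Denominator: (-10.2688)·(-33019566244.866333) = 339070863780.375977
L = 3018618207881.205566/339070863780.375977 = 8.9026

Final: 8.9026


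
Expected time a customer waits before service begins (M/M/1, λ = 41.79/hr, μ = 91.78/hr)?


ρ = 41.79/91.78 = 0.4553
Wq = ρ/(μ−λ) = 0.4553/(91.78 − 41.79) = 0.4553/49.99 = 0.009108 hr

Final: 0.009108 hr


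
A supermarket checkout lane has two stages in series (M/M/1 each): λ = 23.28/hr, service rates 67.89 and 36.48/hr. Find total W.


Each node sees arrival rate λ = 23.28/hr (tandem ⇒ throughput preserved).
W₁ = 1/(μ₁−λ) = 1/(67.89−23.28) = 0.02242 hr
W₂ = 1/(μ₂−λ) = 1/(36.48−23.28) = 0.07576 hr
W_total = W₁ + W₂ = 0.02242 + 0.07576 = 0.09817 hr

Final: 0.09817 hr


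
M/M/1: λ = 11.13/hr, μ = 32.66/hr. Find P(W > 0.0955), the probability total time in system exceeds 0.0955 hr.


W ~ Exponential(μ−λ) for M/M/1.
μ − λ = 32.66 − 11.13 = 21.5300
P(W > t) = e^{−(μ−λ)t} = e^{−2.0561} = 0.127950

Final: 0.127950


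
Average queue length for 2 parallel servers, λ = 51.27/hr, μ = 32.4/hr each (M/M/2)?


a = λ/μ = 1.5824; ρ = a/2 = 0.7912
P₀ = 0.116568
Lq = P₀·a^c·ρ / (c!·(1−ρ)²) = 0.116568·2.50401·0.7912/(2·0.04360)
= 2.64867

Final: 2.64867


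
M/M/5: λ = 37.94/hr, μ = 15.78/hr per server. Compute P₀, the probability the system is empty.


a = λ/μ = 37.94/15.78 = 2.4043; ρ = a/c = 0.4809
Σ_{k=0}^{4} a^k/k! (terms k=0..4) = 1.00000 + 2.40431 + 2.89035 + 2.31643 + 1.39236 = 10.00345
Tail: a^5/(5!(1−ρ)) = 80.34366/(120·0.5191) = 1.28970
P₀ = 1/(10.00345 + 1.28970) = 1/11.29315 = 0.088549

Final: 0.088549


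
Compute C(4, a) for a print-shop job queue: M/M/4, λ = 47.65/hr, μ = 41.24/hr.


a = λ/μ = 1.1554; ρ = a/4 = 0.2889
P₀ = 0.314025 (from M/M/c formula)
C(c,a) = [a^c/(c!(1−ρ))]·P₀ = [1.78228/(24·0.7111)]·0.314025
= 0.10443·0.314025 = 0.032792

Final: 0.032792


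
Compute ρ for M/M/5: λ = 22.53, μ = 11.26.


ρ = λ/(cμ) = 22.53/(5·11.26) = 22.53/56.30 = 0.4002

Final: 0.4002


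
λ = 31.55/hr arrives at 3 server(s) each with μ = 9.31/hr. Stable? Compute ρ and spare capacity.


Total capacity cμ = 3·9.31 = 27.93/hr
ρ = λ/(cμ) = 31.55/27.93 = 1.1296
Stable ⇔ ρ < 1: NO
Spare capacity = cμ − λ = 27.93 − 31.55 = -3.62/hr

Final: ρ = 1.1296; unstable; margin = -3.62/hr


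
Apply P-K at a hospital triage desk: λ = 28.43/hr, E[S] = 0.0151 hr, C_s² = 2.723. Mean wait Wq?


ρ = λ·E[S] = 28.43·0.0151 = 0.4293
E[S²] = E[S]²(1+C_s²) = 0.0151²·(1+2.723) = 0.0008489
Wq = λ·E[S²]/(2(1−ρ)) = 28.43·0.0008489/(2·0.5707) = 0.02114 hr

Final: 0.02114 hr


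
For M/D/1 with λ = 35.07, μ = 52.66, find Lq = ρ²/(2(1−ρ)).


ρ = 35.07/52.66 = 0.6660
M/D/1: Lq = ρ²/(2(1−ρ)) = 0.4435/(2·0.3340) = 0.66389

Final: 0.66389


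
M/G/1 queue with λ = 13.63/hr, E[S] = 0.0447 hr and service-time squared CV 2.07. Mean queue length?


ρ = λ·E[S] = 13.63·0.0447 = 0.6093
Lq = ρ²(1+C_s²)/(2(1−ρ)) = 0.3712·(1+2.07)/(2·0.3907)
= 0.3712·3.0700/0.7815 = 1.45824

Final: 1.45824


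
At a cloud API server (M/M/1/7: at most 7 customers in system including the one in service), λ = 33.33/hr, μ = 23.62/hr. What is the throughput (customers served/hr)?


ρ = 1.4111; P_K = (1−ρ)ρ^7/(1−ρ^8) = 0.311121
λ_eff = λ(1 − P_K) = 33.33·(1 − 0.311121) = 33.33·0.688879 = 22.9603 /hr

Final: 22.9603 /hr


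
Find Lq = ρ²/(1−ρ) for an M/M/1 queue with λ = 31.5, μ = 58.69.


ρ = 31.5/58.69 = 0.5367
Lq = ρ²/(1−ρ) = 0.2881/0.4633 = 0.6218

Final: 0.6218


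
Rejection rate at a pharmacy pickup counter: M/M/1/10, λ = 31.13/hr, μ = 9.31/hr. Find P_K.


ρ = λ/μ = 31.13/9.31 = 3.3437
P_K = (1−ρ)ρ^K/(1−ρ^(K+1)) = (-2.3437·174700.600187)/(1 − 584149.267865)
= -409448.667678/-584148.267865 = 0.700933

Final: 0.700933


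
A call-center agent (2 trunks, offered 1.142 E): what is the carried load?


B(2,1.142) = 0.233380 (Erlang-B)
Carried load = a(1 − B) = 1.142·(1 − 0.233380) = 1.142·0.766620 = 0.8755 E

Final: 0.8755 Erlangs


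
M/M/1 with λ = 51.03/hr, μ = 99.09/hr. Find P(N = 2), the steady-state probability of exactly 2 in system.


ρ = 51.03/99.09 = 0.5150
P_n = (1−ρ)·ρ^n = (1 − 0.5150)·0.5150^2 = 0.4850·0.265211 = 0.128631

Final: 0.128631


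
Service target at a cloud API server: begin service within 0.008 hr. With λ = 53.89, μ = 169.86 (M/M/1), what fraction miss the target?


ρ = 53.89/169.86 = 0.3173
P(Wq > t) = ρ·e^{−(μ−λ)t} = 0.3173·e^{−0.9278}
= 0.3173·0.395439 = 0.125457

Final: 0.125457


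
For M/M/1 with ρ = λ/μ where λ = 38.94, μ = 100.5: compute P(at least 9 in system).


ρ = 38.94/100.5 = 0.3875
P(N ≥ n) = ρ^n = 0.3875^9 = 0.0001968

Final: 0.0001968


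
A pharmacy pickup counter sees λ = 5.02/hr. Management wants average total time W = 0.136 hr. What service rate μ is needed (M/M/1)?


W = 1/(μ−λ) ⇒ μ − λ = 1/W = 1/0.136 = 7.3529
μ = λ + 1/W = 5.02 + 7.3529 = 12.3729 per hr

Final: 12.3729 /hr


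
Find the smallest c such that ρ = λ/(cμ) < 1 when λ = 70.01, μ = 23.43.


Stability requires cμ > λ ⇔ c > λ/μ.
λ/μ = 70.01/23.43 = 2.9880
Minimum integer c = ⌊2.9880⌋ + 1 = 3
Check: 3·23.43 = 70.29 > 70.01, while 2·23.43 = 46.86 ≤ 70.01

Final: 3 servers


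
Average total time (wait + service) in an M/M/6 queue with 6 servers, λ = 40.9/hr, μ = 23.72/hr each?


a = 1.7243; ρ = 0.2874; P₀ = 0.178195
Lq = P₀·a^c·ρ/(c!(1−ρ)²) = 0.003681
Wq = Lq/λ = 0.003681/40.9 = 0.00009000 hr
W = Wq + 1/μ = 0.00009000 + 0.04216 = 0.04225 hr

Final: 0.04225 hr


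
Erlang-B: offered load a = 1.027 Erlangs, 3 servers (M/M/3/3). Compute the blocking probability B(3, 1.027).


B(c,a) = (a^c/c!) / Σ_{k=0}^{c} a^k/k!
a^3/3! = 0.180534
Σ terms (k=0..3): 1.00000 + 1.02700 + 0.52736 + 0.18053 = 2.734899
B = 0.180534/2.734899 = 0.066011

Final: 0.066011


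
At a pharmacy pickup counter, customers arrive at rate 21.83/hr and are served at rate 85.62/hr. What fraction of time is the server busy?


ρ = λ/μ = 21.83/85.62 = 0.2550

Final: 0.2550


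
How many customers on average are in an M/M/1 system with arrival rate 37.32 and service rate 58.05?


ρ = λ/μ = 37.32/58.05 = 0.6429
L = ρ/(1−ρ) = 0.6429/(1 − 0.6429) = 0.6429/0.3571 = 1.8003

Final: 1.8003


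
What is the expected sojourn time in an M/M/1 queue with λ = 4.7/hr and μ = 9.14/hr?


W = 1/(μ−λ) = 1/(9.14 − 4.7) = 1/4.44 = 0.2252 hr

Final: 0.2252 hr


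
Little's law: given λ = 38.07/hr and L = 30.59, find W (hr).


W = L/λ = 30.59/38.07 = 0.8035 hr

Final: 0.8035 hr


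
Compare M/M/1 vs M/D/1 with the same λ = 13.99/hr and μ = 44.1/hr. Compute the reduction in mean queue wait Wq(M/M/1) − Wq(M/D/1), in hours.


ρ = 13.99/44.1 = 0.3172
Wq(M/M/1) = ρ/(μ−λ) = 0.3172/30.11 = 0.01054 hr
Wq(M/D/1) = ρ/(2(μ−λ)) = 0.005268 hr
Savings = 0.01054 − 0.005268 = 0.005268 hr

Final: 0.005268 hr


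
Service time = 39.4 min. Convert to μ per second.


μ = 1/(service time) in consistent units.
1 second = 0.0166667 min, so μ = 0.0166667/39.4 = 0.0004230 per second

Final: 0.0004230 /sec


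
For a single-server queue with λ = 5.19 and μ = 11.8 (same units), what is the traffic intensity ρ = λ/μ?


ρ = λ/μ = 5.19/11.8 = 0.4398

Final: 0.4398


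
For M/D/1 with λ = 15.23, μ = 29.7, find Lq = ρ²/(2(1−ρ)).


ρ = 15.23/29.7 = 0.5128
M/D/1: Lq = ρ²/(2(1−ρ)) = 0.2630/(2·0.4872) = 0.26986

Final: 0.26986


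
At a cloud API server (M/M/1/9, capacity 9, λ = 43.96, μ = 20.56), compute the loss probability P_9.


ρ = λ/μ = 43.96/20.56 = 2.1381
P_K = (1−ρ)ρ^K/(1−ρ^(K+1)) = (-1.1381·933.923193)/(1 − 1996.851341)
= -1062.928148/-1995.851341 = 0.532569

Final: 0.532569


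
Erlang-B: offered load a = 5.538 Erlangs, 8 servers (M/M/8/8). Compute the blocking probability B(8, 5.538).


B(c,a) = (a^c/c!) / Σ_{k=0}^{c} a^k/k!
a^8/8! = 21.943358
Σ terms (k=0..8): 1.00000 + 5.53800 + 15.33472 + 28.30790 + 39.19228 + 43.40937 + 40.06685 + 31.69860 + 21.94336 = 226.491087
B = 21.943358/226.491087 = 0.096884

Final: 0.096884


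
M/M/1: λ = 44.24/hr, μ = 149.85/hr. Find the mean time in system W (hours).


W = 1/(μ−λ) = 1/(149.85 − 44.24) = 1/105.61 = 0.009469 hr

Final: 0.009469 hr


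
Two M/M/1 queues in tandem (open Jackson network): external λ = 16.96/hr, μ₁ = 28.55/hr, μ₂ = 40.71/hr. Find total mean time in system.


Each node sees arrival rate λ = 16.96/hr (tandem ⇒ throughput preserved).
W₁ = 1/(μ₁−λ) = 1/(28.55−16.96) = 0.08628 hr
W₂ = 1/(μ₂−λ) = 1/(40.71−16.96) = 0.04211 hr
W_total = W₁ + W₂ = 0.08628 + 0.04211 = 0.12839 hr

Final: 0.12839 hr


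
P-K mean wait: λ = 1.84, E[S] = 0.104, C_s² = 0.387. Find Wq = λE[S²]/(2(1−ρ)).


ρ = λ·E[S] = 1.84·0.104 = 0.1914
E[S²] = E[S]²(1+C_s²) = 0.104²·(1+0.387) = 0.015002
Wq = λ·E[S²]/(2(1−ρ)) = 1.84·0.015002/(2·0.8086) = 0.01707 hr

Final: 0.01707 hr


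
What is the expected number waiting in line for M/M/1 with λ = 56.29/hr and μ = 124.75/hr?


ρ = 56.29/124.75 = 0.4512
Lq = ρ²/(1−ρ) = 0.2036/0.5488 = 0.3710

Final: 0.3710


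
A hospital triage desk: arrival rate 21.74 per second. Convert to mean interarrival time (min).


Mean interarrival time = 1/λ = 1/21.74 second = 0.04600 second
In minutes: 0.04600 × 0.0166667 = 0.0007666 min

Final: 0.0007666 min


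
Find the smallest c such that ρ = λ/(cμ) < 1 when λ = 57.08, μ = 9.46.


Stability requires cμ > λ ⇔ c > λ/μ.
λ/μ = 57.08/9.46 = 6.0338
Minimum integer c = ⌊6.0338⌋ + 1 = 7
Check: 7·9.46 = 66.22 > 57.08, while 6·9.46 = 56.76 ≤ 57.08

Final: 7 servers


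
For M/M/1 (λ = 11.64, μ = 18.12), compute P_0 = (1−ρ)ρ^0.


ρ = 11.64/18.12 = 0.6424
P_n = (1−ρ)·ρ^n = (1 − 0.6424)·0.6424^0 = 0.3576·1.000000 = 0.357616

Final: 0.357616


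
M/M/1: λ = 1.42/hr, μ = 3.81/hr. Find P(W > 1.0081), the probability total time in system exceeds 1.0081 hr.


W ~ Exponential(μ−λ) for M/M/1.
μ − λ = 3.81 − 1.42 = 2.3900
P(W > t) = e^{−(μ−λ)t} = e^{−2.4094} = 0.089873

Final: 0.089873


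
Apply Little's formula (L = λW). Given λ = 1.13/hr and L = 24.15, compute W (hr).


W = L/λ = 24.15/1.13 = 21.3717 hr

Final: 21.3717 hr


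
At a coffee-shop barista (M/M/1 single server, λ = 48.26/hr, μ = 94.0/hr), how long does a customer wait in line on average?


ρ = 48.26/94.0 = 0.5134
Wq = ρ/(μ−λ) = 0.5134/(94.0 − 48.26) = 0.5134/45.74 = 0.01122 hr

Final: 0.01122 hr


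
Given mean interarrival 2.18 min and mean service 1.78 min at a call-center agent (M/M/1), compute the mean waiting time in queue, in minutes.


λ = 60/2.18 = 27.5229 /hr
μ = 60/1.78 = 33.7079 /hr
ρ = λ/μ = 27.5229/33.7079 = 0.8165
Wq = ρ/(μ−λ) = 0.8165/(33.7079−27.5229) = 0.13202 hr
In minutes: 0.13202·60 = 7.921 min

Final: 7.921 min


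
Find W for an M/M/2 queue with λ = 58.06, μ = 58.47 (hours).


a = 0.9930; ρ = 0.4965; P₀ = 0.336457
Lq = P₀·a^c·ρ/(c!(1−ρ)²) = 0.32486
Wq = Lq/λ = 0.32486/58.06 = 0.005595 hr
W = Wq + 1/μ = 0.005595 + 0.01710 = 0.02270 hr

Final: 0.02270 hr


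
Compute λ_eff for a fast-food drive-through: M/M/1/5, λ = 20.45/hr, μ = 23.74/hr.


ρ = 0.8614; P_K = (1−ρ)ρ^5/(1−ρ^6) = 0.111143
λ_eff = λ(1 − P_K) = 20.45·(1 − 0.111143) = 20.45·0.888857 = 18.1771 /hr

Final: 18.1771 /hr


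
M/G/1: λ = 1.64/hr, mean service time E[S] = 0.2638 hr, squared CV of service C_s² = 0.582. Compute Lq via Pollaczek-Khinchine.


ρ = λ·E[S] = 1.64·0.2638 = 0.4326
Lq = ρ²(1+C_s²)/(2(1−ρ)) = 0.1872·(1+0.582)/(2·0.5674)
= 0.1872·1.5820/1.1347 = 0.26094

Final: 0.26094


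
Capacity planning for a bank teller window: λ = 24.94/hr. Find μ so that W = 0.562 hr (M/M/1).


W = 1/(μ−λ) ⇒ μ − λ = 1/W = 1/0.562 = 1.7794
μ = λ + 1/W = 24.94 + 1.7794 = 26.7194 per hr

Final: 26.7194 /hr


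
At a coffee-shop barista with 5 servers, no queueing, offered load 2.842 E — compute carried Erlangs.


B(5,2.842) = 0.096749 (Erlang-B)
Carried load = a(1 − B) = 2.842·(1 − 0.096749) = 2.842·0.903251 = 2.5670 E

Final: 2.5670 Erlangs


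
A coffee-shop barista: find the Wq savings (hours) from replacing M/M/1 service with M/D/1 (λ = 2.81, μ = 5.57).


ρ = 2.81/5.57 = 0.5045
Wq(M/M/1) = ρ/(μ−λ) = 0.5045/2.76 = 0.18279 hr
Wq(M/D/1) = ρ/(2(μ−λ)) = 0.09139 hr
Savings = 0.18279 − 0.09139 = 0.09139 hr

Final: 0.09139 hr


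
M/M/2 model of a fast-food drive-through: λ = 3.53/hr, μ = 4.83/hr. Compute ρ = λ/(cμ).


ρ = λ/(cμ) = 3.53/(2·4.83) = 3.53/9.66 = 0.3654

Final: 0.3654


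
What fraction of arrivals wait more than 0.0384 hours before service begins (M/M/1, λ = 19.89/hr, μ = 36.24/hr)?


ρ = 19.89/36.24 = 0.5488
P(Wq > t) = ρ·e^{−(μ−λ)t} = 0.5488·e^{−0.6278}
= 0.5488·0.533743 = 0.292940

Final: 0.292940


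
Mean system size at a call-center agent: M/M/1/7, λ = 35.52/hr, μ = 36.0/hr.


ρ = 35.52/36.0 = 0.9867
L = ρ[1 − (K+1)ρ^K + Kρ^(K+1)] / [(1−ρ)(1−ρ^(K+1))]
Numerator: 0.9867·(1 − 8·0.910318 + 7·0.898181) = 0.004656
Denominator: (0.01333)·(0.101819) = 0.001358
L = 0.004656/0.001358 = 3.4295

Final: 3.4295


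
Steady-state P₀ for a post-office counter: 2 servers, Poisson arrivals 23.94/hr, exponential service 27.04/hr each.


a = λ/μ = 23.94/27.04 = 0.8854; ρ = a/c = 0.4427
Σ_{k=0}^{1} a^k/k! (terms k=0..1) = 1.00000 + 0.88536 = 1.88536
Tail: a^2/(2!(1−ρ)) = 0.78385/(2·0.5573) = 0.70323
P₀ = 1/(1.88536 + 0.70323) = 1/2.58859 = 0.386311

Final: 0.386311


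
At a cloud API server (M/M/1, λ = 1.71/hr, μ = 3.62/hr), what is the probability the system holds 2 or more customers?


ρ = 1.71/3.62 = 0.4724
P(N ≥ n) = ρ^n = 0.4724^2 = 0.223139

Final: 0.223139


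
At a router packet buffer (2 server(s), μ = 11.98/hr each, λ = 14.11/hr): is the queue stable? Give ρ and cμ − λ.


Total capacity cμ = 2·11.98 = 23.96/hr
ρ = λ/(cμ) = 14.11/23.96 = 0.5889
Stable ⇔ ρ < 1: YES
Spare capacity = cμ − λ = 23.96 − 14.11 = 9.85/hr

Final: ρ = 0.5889; stable; margin = 9.85/hr


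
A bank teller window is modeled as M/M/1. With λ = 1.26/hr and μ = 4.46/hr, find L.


ρ = λ/μ = 1.26/4.46 = 0.2825
L = ρ/(1−ρ) = 0.2825/(1 − 0.2825) = 0.2825/0.7175 = 0.3937

Final: 0.3937


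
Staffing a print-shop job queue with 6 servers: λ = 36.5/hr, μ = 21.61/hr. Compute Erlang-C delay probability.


a = λ/μ = 1.6890; ρ = a/6 = 0.2815
P₀ = 0.184601 (from M/M/c formula)
C(c,a) = [a^c/(c!(1−ρ))]·P₀ = [23.21820/(720·0.7185)]·0.184601
= 0.04488·0.184601 = 0.008285

Final: 0.008285


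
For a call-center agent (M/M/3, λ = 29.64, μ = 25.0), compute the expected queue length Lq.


a = λ/μ = 1.1856; ρ = a/3 = 0.3952
P₀ = 0.298715
Lq = P₀·a^c·ρ / (c!·(1−ρ)²) = 0.298715·1.66654·0.3952/(6·0.36578)
= 0.08964

Final: 0.08964
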